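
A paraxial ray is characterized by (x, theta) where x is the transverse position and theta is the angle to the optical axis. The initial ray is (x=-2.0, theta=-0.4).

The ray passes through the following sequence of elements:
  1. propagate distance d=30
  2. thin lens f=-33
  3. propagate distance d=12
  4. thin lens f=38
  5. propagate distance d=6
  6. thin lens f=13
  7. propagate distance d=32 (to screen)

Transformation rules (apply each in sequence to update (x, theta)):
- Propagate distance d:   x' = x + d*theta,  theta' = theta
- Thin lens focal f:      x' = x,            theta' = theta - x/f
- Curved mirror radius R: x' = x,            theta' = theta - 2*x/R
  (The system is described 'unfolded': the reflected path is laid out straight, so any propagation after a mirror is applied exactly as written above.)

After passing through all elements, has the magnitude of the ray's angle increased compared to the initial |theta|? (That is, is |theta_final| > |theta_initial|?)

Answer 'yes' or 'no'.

Answer: yes

Derivation:
Initial: x=-2.0000 theta=-0.4000
After 1 (propagate distance d=30): x=-14.0000 theta=-0.4000
After 2 (thin lens f=-33): x=-14.0000 theta=-136/165 (≈-0.8242)
After 3 (propagate distance d=12): x=-1314/55 (≈-23.8909) theta=-136/165 (≈-0.8242)
After 4 (thin lens f=38): x=-1314/55 (≈-23.8909) theta=-613/3135 (≈-0.1955)
After 5 (propagate distance d=6): x=-26192/1045 (≈-25.0641) theta=-613/3135 (≈-0.1955)
After 6 (thin lens f=13): x=-26192/1045 (≈-25.0641) theta=70607/40755 (≈1.7325)
After 7 (propagate distance d=32 (to screen)): x=1237936/40755 (≈30.3751) theta=70607/40755 (≈1.7325)
|theta_initial|=0.4000 |theta_final|=70607/40755 (≈1.7325) -> increased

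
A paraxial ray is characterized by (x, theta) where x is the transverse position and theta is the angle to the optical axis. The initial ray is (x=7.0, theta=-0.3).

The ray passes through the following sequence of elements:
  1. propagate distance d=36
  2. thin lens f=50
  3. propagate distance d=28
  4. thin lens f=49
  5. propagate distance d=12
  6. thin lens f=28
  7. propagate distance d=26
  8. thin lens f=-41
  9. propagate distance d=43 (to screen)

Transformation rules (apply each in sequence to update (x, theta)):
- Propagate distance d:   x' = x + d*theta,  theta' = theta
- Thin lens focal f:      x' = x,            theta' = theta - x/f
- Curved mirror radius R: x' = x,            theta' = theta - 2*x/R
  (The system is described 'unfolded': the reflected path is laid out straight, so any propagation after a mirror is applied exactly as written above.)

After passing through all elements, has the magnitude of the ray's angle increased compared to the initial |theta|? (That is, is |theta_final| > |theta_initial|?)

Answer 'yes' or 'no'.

Answer: yes

Derivation:
Initial: x=7.0000 theta=-0.3000
After 1 (propagate distance d=36): x=-3.8000 theta=-0.3000
After 2 (thin lens f=50): x=-3.8000 theta=-0.2240
After 3 (propagate distance d=28): x=-10.0720 theta=-0.2240
After 4 (thin lens f=49): x=-10.0720 theta=-113/6125 (≈-0.0184)
After 5 (propagate distance d=12): x=-63047/6125 (≈-10.2934) theta=-113/6125 (≈-0.0184)
After 6 (thin lens f=28): x=-63047/6125 (≈-10.2934) theta=59883/171500 (≈0.3492)
After 7 (propagate distance d=26): x=-104179/85750 (≈-1.2149) theta=59883/171500 (≈0.3492)
After 8 (thin lens f=-41): x=-104179/85750 (≈-1.2149) theta=449369/1406300 (≈0.3195)
After 9 (propagate distance d=43 (to screen)): x=88071657/7031500 (≈12.5253) theta=449369/1406300 (≈0.3195)
|theta_initial|=0.3000 |theta_final|=449369/1406300 (≈0.3195) -> increased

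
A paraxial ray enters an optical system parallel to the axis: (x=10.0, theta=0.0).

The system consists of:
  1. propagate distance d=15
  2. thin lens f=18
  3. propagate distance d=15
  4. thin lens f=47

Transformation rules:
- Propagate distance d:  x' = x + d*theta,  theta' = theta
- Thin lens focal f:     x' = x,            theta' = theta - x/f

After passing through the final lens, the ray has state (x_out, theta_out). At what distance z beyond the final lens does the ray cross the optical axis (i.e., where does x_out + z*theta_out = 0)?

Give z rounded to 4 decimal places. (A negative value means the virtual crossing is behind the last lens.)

Answer: 2.8200

Derivation:
Initial: x=10.0000 theta=0.0000
After 1 (propagate distance d=15): x=10.0000 theta=0.0000
After 2 (thin lens f=18): x=10.0000 theta=-5/9 (≈-0.5556)
After 3 (propagate distance d=15): x=5/3 (≈1.6667) theta=-5/9 (≈-0.5556)
After 4 (thin lens f=47): x=5/3 (≈1.6667) theta=-250/423 (≈-0.5910)
z_focus = -x_out/theta_out = -(5/3)/(-250/423) = 2.8200
Rounded to 4 decimal places: z = 2.8200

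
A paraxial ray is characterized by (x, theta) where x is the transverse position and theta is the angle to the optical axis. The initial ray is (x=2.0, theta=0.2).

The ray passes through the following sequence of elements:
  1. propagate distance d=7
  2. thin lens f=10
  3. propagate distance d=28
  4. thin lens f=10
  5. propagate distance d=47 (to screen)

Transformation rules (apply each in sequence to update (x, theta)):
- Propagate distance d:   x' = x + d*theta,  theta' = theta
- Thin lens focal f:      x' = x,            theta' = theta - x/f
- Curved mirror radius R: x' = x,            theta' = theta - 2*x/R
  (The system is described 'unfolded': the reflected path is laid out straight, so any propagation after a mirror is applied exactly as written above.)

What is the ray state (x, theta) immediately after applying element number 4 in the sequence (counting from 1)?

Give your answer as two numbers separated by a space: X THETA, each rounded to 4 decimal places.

Initial: x=2.0000 theta=0.2000
After 1 (propagate distance d=7): x=3.4000 theta=0.2000
After 2 (thin lens f=10): x=3.4000 theta=-0.1400
After 3 (propagate distance d=28): x=-0.5200 theta=-0.1400
After 4 (thin lens f=10): x=-0.5200 theta=-0.0880
Rounded to 4 decimal places: x = -0.5200, theta = -0.0880

Answer: -0.5200 -0.0880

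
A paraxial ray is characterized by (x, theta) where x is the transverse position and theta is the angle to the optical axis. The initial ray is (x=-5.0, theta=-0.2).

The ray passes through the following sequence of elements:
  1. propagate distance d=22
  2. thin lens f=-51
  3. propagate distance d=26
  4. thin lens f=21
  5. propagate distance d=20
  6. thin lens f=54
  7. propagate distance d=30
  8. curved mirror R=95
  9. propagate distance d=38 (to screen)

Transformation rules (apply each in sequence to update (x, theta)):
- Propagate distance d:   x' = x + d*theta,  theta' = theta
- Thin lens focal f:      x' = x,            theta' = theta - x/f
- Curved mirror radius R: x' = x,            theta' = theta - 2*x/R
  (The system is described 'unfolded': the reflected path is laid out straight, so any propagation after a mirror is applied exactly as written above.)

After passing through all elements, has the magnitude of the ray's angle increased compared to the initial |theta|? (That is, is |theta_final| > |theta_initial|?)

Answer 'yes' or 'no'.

Initial: x=-5.0000 theta=-0.2000
After 1 (propagate distance d=22): x=-9.4000 theta=-0.2000
After 2 (thin lens f=-51): x=-9.4000 theta=-98/255 (≈-0.3843)
After 3 (propagate distance d=26): x=-989/51 (≈-19.3922) theta=-98/255 (≈-0.3843)
After 4 (thin lens f=21): x=-989/51 (≈-19.3922) theta=2887/5355 (≈0.5391)
After 5 (propagate distance d=20): x=-9221/1071 (≈-8.6097) theta=2887/5355 (≈0.5391)
After 6 (thin lens f=54): x=-9221/1071 (≈-8.6097) theta=202003/289170 (≈0.6986)
After 7 (propagate distance d=30): x=17002/1377 (≈12.3471) theta=202003/289170 (≈0.6986)
After 8 (curved mirror R=95): x=17002/1377 (≈12.3471) theta=2409889/5494230 (≈0.4386)
After 9 (propagate distance d=38 (to screen)): x=4195099/144585 (≈29.0148) theta=2409889/5494230 (≈0.4386)
|theta_initial|=0.2000 |theta_final|=2409889/5494230 (≈0.4386) -> increased

Answer: yes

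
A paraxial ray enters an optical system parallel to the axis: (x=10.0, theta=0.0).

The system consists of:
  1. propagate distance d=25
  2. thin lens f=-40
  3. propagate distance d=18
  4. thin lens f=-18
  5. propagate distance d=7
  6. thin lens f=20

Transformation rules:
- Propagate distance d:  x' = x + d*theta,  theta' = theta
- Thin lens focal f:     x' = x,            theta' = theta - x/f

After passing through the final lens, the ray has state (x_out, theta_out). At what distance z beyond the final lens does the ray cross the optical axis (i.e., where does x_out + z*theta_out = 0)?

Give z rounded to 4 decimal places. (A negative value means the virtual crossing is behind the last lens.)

Answer: 562.8571

Derivation:
Initial: x=10.0000 theta=0.0000
After 1 (propagate distance d=25): x=10.0000 theta=0.0000
After 2 (thin lens f=-40): x=10.0000 theta=0.2500
After 3 (propagate distance d=18): x=14.5000 theta=0.2500
After 4 (thin lens f=-18): x=14.5000 theta=19/18 (≈1.0556)
After 5 (propagate distance d=7): x=197/9 (≈21.8889) theta=19/18 (≈1.0556)
After 6 (thin lens f=20): x=197/9 (≈21.8889) theta=-7/180 (≈-0.0389)
z_focus = -x_out/theta_out = -(197/9)/(-7/180) = 3940/7 ≈ 562.8571
Rounded to 4 decimal places: z = 562.8571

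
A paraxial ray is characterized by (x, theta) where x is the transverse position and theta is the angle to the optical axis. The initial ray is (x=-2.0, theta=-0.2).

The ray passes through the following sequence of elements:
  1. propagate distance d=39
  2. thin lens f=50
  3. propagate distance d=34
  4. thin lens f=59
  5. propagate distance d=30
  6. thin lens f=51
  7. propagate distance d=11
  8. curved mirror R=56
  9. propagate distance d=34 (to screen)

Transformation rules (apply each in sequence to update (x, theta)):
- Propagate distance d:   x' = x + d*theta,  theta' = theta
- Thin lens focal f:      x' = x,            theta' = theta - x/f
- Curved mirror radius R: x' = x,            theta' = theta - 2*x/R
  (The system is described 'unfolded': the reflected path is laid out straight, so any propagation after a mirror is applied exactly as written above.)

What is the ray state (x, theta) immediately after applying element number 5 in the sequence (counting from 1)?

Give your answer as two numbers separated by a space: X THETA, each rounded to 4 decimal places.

Answer: -5.0038 0.1644

Derivation:
Initial: x=-2.0000 theta=-0.2000
After 1 (propagate distance d=39): x=-9.8000 theta=-0.2000
After 2 (thin lens f=50): x=-9.8000 theta=-0.0040
After 3 (propagate distance d=34): x=-9.9360 theta=-0.0040
After 4 (thin lens f=59): x=-9.9360 theta=97/590 (≈0.1644)
After 5 (propagate distance d=30): x=-36903/7375 (≈-5.0038) theta=97/590 (≈0.1644)
Rounded to 4 decimal places: x = -5.0038, theta = 0.1644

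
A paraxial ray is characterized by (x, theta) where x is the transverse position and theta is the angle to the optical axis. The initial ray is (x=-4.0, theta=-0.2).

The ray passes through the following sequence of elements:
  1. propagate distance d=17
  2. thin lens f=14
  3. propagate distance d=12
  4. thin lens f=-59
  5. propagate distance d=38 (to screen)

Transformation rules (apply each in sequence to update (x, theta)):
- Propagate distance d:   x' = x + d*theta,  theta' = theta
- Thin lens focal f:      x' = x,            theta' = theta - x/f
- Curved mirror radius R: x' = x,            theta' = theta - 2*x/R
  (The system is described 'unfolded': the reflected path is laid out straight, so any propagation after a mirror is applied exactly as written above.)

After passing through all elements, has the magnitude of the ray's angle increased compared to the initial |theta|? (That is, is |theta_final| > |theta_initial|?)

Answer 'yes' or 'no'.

Initial: x=-4.0000 theta=-0.2000
After 1 (propagate distance d=17): x=-7.4000 theta=-0.2000
After 2 (thin lens f=14): x=-7.4000 theta=23/70 (≈0.3286)
After 3 (propagate distance d=12): x=-121/35 (≈-3.4571) theta=23/70 (≈0.3286)
After 4 (thin lens f=-59): x=-121/35 (≈-3.4571) theta=223/826 (≈0.2700)
After 5 (propagate distance d=38 (to screen)): x=14046/2065 (≈6.8019) theta=223/826 (≈0.2700)
|theta_initial|=0.2000 |theta_final|=223/826 (≈0.2700) -> increased

Answer: yes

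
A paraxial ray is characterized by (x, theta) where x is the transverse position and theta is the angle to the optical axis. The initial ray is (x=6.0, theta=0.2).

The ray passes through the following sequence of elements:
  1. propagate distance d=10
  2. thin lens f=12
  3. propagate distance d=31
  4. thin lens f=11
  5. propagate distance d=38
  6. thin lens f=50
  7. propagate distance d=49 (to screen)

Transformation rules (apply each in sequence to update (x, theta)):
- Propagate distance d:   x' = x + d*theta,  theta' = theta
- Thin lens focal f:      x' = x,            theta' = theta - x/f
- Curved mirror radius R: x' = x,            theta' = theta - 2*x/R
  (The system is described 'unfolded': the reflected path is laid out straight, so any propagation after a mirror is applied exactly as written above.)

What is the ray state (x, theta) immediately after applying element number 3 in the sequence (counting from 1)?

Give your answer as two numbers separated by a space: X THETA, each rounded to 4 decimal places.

Answer: -6.4667 -0.4667

Derivation:
Initial: x=6.0000 theta=0.2000
After 1 (propagate distance d=10): x=8.0000 theta=0.2000
After 2 (thin lens f=12): x=8.0000 theta=-7/15 (≈-0.4667)
After 3 (propagate distance d=31): x=-97/15 (≈-6.4667) theta=-7/15 (≈-0.4667)
Rounded to 4 decimal places: x = -6.4667, theta = -0.4667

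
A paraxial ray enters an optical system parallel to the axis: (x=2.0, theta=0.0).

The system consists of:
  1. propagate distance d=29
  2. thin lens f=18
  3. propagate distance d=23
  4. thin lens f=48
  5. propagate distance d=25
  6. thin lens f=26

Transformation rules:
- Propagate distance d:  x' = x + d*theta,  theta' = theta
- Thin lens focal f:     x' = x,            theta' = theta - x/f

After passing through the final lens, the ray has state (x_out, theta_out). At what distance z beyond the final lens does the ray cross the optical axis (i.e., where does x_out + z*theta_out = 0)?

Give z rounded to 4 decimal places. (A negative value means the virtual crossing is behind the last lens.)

Answer: 173.5533

Derivation:
Initial: x=2.0000 theta=0.0000
After 1 (propagate distance d=29): x=2.0000 theta=0.0000
After 2 (thin lens f=18): x=2.0000 theta=-1/9 (≈-0.1111)
After 3 (propagate distance d=23): x=-5/9 (≈-0.5556) theta=-1/9 (≈-0.1111)
After 4 (thin lens f=48): x=-5/9 (≈-0.5556) theta=-43/432 (≈-0.0995)
After 5 (propagate distance d=25): x=-1315/432 (≈-3.0440) theta=-43/432 (≈-0.0995)
After 6 (thin lens f=26): x=-1315/432 (≈-3.0440) theta=197/11232 (≈0.0175)
z_focus = -x_out/theta_out = -(-1315/432)/(197/11232) = 34190/197 ≈ 173.5533
Rounded to 4 decimal places: z = 173.5533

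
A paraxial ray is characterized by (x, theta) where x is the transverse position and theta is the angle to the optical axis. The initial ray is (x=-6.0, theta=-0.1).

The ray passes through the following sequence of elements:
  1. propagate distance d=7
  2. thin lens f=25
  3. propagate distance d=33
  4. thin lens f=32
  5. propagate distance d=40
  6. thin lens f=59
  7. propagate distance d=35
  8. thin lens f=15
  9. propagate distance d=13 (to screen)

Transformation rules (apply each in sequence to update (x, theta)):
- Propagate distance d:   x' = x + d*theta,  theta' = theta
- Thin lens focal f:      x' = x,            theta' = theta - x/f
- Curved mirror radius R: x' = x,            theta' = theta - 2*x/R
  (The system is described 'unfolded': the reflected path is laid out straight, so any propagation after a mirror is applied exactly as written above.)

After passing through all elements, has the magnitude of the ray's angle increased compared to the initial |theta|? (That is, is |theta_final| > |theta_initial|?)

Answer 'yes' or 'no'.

Answer: yes

Derivation:
Initial: x=-6.0000 theta=-0.1000
After 1 (propagate distance d=7): x=-6.7000 theta=-0.1000
After 2 (thin lens f=25): x=-6.7000 theta=0.1680
After 3 (propagate distance d=33): x=-1.1560 theta=0.1680
After 4 (thin lens f=32): x=-1.1560 theta=1633/8000 (≈0.2041)
After 5 (propagate distance d=40): x=7.0090 theta=1633/8000 (≈0.2041)
After 6 (thin lens f=59): x=7.0090 theta=1611/18880 (≈0.0853)
After 7 (propagate distance d=35): x=4717873/472000 (≈9.9955) theta=1611/18880 (≈0.0853)
After 8 (thin lens f=15): x=4717873/472000 (≈9.9955) theta=-1028437/1770000 (≈-0.5810)
After 9 (propagate distance d=13 (to screen)): x=17289371/7080000 (≈2.4420) theta=-1028437/1770000 (≈-0.5810)
|theta_initial|=0.1000 |theta_final|=1028437/1770000 (≈0.5810) -> increased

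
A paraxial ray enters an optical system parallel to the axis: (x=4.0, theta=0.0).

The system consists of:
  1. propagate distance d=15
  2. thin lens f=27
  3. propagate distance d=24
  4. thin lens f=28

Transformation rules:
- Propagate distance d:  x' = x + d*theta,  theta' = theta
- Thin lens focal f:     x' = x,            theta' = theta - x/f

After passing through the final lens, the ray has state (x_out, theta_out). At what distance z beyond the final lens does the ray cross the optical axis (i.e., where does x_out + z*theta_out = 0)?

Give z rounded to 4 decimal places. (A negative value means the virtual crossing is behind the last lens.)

Answer: 2.7097

Derivation:
Initial: x=4.0000 theta=0.0000
After 1 (propagate distance d=15): x=4.0000 theta=0.0000
After 2 (thin lens f=27): x=4.0000 theta=-4/27 (≈-0.1481)
After 3 (propagate distance d=24): x=4/9 (≈0.4444) theta=-4/27 (≈-0.1481)
After 4 (thin lens f=28): x=4/9 (≈0.4444) theta=-31/189 (≈-0.1640)
z_focus = -x_out/theta_out = -(4/9)/(-31/189) = 84/31 ≈ 2.7097
Rounded to 4 decimal places: z = 2.7097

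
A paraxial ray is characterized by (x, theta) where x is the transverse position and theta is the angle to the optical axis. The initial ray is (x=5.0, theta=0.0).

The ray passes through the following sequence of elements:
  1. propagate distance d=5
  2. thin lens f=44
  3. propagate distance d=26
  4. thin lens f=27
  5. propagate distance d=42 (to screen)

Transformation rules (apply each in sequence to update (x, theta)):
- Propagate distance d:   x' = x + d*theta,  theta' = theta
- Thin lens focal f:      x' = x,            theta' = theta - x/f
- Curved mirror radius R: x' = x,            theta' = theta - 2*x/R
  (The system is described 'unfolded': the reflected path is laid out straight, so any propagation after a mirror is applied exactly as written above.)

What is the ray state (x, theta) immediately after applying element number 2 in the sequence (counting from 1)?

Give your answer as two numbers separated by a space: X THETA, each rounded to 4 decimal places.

Answer: 5.0000 -0.1136

Derivation:
Initial: x=5.0000 theta=0.0000
After 1 (propagate distance d=5): x=5.0000 theta=0.0000
After 2 (thin lens f=44): x=5.0000 theta=-5/44 (≈-0.1136)
Rounded to 4 decimal places: x = 5.0000, theta = -0.1136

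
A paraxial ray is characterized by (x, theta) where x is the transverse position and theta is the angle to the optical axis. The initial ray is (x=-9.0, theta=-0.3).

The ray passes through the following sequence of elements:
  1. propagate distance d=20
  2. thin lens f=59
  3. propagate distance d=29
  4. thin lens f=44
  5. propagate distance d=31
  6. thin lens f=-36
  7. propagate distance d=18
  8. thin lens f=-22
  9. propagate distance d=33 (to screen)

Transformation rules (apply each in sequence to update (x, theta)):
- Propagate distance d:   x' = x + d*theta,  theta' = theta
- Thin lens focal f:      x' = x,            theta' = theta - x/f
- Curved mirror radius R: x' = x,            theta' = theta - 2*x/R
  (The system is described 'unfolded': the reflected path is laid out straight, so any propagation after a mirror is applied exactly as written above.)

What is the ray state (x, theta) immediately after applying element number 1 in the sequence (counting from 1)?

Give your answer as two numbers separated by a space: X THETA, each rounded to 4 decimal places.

Answer: -15.0000 -0.3000

Derivation:
Initial: x=-9.0000 theta=-0.3000
After 1 (propagate distance d=20): x=-15.0000 theta=-0.3000
Rounded to 4 decimal places: x = -15.0000, theta = -0.3000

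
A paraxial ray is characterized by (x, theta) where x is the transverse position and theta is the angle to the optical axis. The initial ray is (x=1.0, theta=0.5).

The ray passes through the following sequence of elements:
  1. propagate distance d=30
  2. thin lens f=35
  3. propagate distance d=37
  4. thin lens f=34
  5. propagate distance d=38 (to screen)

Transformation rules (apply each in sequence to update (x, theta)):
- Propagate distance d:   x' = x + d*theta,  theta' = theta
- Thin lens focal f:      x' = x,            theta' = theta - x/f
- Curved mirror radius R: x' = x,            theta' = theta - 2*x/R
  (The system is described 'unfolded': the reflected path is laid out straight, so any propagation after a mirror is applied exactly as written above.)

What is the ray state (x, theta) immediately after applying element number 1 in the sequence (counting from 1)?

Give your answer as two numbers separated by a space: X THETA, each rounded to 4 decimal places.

Initial: x=1.0000 theta=0.5000
After 1 (propagate distance d=30): x=16.0000 theta=0.5000
Rounded to 4 decimal places: x = 16.0000, theta = 0.5000

Answer: 16.0000 0.5000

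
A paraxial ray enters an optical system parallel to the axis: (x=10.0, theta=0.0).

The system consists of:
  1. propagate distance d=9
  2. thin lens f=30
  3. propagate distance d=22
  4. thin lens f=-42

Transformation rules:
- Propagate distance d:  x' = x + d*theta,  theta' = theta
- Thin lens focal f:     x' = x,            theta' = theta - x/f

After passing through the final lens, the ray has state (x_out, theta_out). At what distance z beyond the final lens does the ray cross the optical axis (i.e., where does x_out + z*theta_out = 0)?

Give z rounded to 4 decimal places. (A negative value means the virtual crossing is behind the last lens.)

Answer: 9.8824

Derivation:
Initial: x=10.0000 theta=0.0000
After 1 (propagate distance d=9): x=10.0000 theta=0.0000
After 2 (thin lens f=30): x=10.0000 theta=-1/3 (≈-0.3333)
After 3 (propagate distance d=22): x=8/3 (≈2.6667) theta=-1/3 (≈-0.3333)
After 4 (thin lens f=-42): x=8/3 (≈2.6667) theta=-17/63 (≈-0.2698)
z_focus = -x_out/theta_out = -(8/3)/(-17/63) = 168/17 ≈ 9.8824
Rounded to 4 decimal places: z = 9.8824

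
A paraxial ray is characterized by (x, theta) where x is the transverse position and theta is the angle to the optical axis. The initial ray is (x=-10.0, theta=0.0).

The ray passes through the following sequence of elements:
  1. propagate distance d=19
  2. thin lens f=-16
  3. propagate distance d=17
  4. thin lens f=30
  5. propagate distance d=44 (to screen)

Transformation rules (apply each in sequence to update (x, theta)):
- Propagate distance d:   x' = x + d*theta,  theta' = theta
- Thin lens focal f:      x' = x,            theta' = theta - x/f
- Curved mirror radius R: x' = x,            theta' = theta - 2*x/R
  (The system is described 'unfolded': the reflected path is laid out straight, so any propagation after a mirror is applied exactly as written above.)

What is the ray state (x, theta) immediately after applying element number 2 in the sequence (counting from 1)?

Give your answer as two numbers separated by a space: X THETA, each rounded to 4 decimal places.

Initial: x=-10.0000 theta=0.0000
After 1 (propagate distance d=19): x=-10.0000 theta=0.0000
After 2 (thin lens f=-16): x=-10.0000 theta=-0.6250
Rounded to 4 decimal places: x = -10.0000, theta = -0.6250

Answer: -10.0000 -0.6250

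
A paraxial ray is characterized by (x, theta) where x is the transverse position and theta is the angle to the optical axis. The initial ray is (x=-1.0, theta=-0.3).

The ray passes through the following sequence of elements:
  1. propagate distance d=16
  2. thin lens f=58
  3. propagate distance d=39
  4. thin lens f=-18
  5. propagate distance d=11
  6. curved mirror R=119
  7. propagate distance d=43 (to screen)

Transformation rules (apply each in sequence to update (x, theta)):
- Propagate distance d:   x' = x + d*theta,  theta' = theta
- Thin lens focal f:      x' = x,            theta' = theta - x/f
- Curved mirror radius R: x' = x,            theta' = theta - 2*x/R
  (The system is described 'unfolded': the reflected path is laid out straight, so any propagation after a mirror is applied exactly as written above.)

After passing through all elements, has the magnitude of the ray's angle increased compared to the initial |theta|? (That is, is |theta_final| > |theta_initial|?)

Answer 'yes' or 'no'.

Initial: x=-1.0000 theta=-0.3000
After 1 (propagate distance d=16): x=-5.8000 theta=-0.3000
After 2 (thin lens f=58): x=-5.8000 theta=-0.2000
After 3 (propagate distance d=39): x=-13.6000 theta=-0.2000
After 4 (thin lens f=-18): x=-13.6000 theta=-43/45 (≈-0.9556)
After 5 (propagate distance d=11): x=-217/9 (≈-24.1111) theta=-43/45 (≈-0.9556)
After 6 (curved mirror R=119): x=-217/9 (≈-24.1111) theta=-421/765 (≈-0.5503)
After 7 (propagate distance d=43 (to screen)): x=-36548/765 (≈-47.7752) theta=-421/765 (≈-0.5503)
|theta_initial|=0.3000 |theta_final|=421/765 (≈0.5503) -> increased

Answer: yes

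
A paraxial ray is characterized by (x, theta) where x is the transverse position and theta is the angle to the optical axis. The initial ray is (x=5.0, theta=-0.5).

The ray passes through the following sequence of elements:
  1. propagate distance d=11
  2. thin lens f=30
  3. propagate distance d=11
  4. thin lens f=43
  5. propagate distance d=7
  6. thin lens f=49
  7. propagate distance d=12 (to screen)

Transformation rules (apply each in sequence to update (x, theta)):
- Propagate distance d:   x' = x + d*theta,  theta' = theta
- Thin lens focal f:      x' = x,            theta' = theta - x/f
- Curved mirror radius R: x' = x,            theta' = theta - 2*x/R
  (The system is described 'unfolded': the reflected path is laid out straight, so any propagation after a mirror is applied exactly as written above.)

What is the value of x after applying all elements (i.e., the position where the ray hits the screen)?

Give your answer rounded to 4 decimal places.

Initial: x=5.0000 theta=-0.5000
After 1 (propagate distance d=11): x=-0.5000 theta=-0.5000
After 2 (thin lens f=30): x=-0.5000 theta=-29/60 (≈-0.4833)
After 3 (propagate distance d=11): x=-349/60 (≈-5.8167) theta=-29/60 (≈-0.4833)
After 4 (thin lens f=43): x=-349/60 (≈-5.8167) theta=-449/1290 (≈-0.3481)
After 5 (propagate distance d=7): x=-21293/2580 (≈-8.2531) theta=-449/1290 (≈-0.3481)
After 6 (thin lens f=49): x=-21293/2580 (≈-8.2531) theta=-22709/126420 (≈-0.1796)
After 7 (propagate distance d=12 (to screen)): x=-263173/25284 (≈-10.4087) theta=-22709/126420 (≈-0.1796)
Rounded to 4 decimal places: x = -10.4087

Answer: -10.4087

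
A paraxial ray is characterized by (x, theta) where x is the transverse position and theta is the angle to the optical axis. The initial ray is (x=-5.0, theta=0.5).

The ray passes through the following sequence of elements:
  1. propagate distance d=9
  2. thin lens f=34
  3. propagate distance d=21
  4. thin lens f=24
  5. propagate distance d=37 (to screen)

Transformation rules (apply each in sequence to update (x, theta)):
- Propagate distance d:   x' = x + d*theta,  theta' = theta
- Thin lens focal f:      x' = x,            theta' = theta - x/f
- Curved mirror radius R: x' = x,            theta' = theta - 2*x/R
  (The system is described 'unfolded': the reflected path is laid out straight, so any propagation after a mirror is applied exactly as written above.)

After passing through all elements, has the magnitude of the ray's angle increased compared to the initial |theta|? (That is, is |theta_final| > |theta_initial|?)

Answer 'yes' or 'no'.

Answer: no

Derivation:
Initial: x=-5.0000 theta=0.5000
After 1 (propagate distance d=9): x=-0.5000 theta=0.5000
After 2 (thin lens f=34): x=-0.5000 theta=35/68 (≈0.5147)
After 3 (propagate distance d=21): x=701/68 (≈10.3088) theta=35/68 (≈0.5147)
After 4 (thin lens f=24): x=701/68 (≈10.3088) theta=139/1632 (≈0.0852)
After 5 (propagate distance d=37 (to screen)): x=21967/1632 (≈13.4602) theta=139/1632 (≈0.0852)
|theta_initial|=0.5000 |theta_final|=139/1632 (≈0.0852) -> not increased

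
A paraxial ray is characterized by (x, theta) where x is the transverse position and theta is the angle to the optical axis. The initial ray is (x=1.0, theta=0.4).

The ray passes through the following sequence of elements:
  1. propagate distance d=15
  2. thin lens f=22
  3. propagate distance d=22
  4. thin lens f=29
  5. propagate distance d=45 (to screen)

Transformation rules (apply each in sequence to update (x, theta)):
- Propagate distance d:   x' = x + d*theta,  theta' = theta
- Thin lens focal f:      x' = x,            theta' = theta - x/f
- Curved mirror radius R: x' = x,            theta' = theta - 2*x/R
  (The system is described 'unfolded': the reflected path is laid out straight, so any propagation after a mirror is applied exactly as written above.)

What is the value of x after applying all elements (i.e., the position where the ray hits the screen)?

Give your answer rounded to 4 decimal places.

Initial: x=1.0000 theta=0.4000
After 1 (propagate distance d=15): x=7.0000 theta=0.4000
After 2 (thin lens f=22): x=7.0000 theta=9/110 (≈0.0818)
After 3 (propagate distance d=22): x=8.8000 theta=9/110 (≈0.0818)
After 4 (thin lens f=29): x=8.8000 theta=-707/3190 (≈-0.2216)
After 5 (propagate distance d=45 (to screen)): x=-3743/3190 (≈-1.1734) theta=-707/3190 (≈-0.2216)
Rounded to 4 decimal places: x = -1.1734

Answer: -1.1734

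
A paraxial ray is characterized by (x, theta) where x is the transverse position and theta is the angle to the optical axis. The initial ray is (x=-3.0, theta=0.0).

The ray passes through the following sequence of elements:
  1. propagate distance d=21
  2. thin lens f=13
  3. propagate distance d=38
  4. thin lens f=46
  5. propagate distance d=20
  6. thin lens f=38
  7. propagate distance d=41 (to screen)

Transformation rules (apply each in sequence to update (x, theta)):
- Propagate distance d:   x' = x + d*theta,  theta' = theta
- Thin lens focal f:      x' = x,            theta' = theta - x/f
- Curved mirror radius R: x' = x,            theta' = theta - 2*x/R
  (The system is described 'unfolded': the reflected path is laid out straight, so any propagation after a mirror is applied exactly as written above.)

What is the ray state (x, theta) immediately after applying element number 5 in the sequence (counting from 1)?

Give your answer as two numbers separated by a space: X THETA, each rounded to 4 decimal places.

Answer: 7.8763 0.1054

Derivation:
Initial: x=-3.0000 theta=0.0000
After 1 (propagate distance d=21): x=-3.0000 theta=0.0000
After 2 (thin lens f=13): x=-3.0000 theta=3/13 (≈0.2308)
After 3 (propagate distance d=38): x=75/13 (≈5.7692) theta=3/13 (≈0.2308)
After 4 (thin lens f=46): x=75/13 (≈5.7692) theta=63/598 (≈0.1054)
After 5 (propagate distance d=20): x=2355/299 (≈7.8763) theta=63/598 (≈0.1054)
Rounded to 4 decimal places: x = 7.8763, theta = 0.1054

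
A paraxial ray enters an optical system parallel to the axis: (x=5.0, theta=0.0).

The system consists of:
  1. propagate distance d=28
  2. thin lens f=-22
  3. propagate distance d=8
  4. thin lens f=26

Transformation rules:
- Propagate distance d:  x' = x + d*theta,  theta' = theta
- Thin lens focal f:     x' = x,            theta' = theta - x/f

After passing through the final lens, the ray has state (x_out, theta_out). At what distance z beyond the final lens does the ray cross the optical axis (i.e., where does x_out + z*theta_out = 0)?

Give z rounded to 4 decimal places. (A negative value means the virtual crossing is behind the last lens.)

Initial: x=5.0000 theta=0.0000
After 1 (propagate distance d=28): x=5.0000 theta=0.0000
After 2 (thin lens f=-22): x=5.0000 theta=5/22 (≈0.2273)
After 3 (propagate distance d=8): x=75/11 (≈6.8182) theta=5/22 (≈0.2273)
After 4 (thin lens f=26): x=75/11 (≈6.8182) theta=-5/143 (≈-0.0350)
z_focus = -x_out/theta_out = -(75/11)/(-5/143) = 195.0000
Rounded to 4 decimal places: z = 195.0000

Answer: 195.0000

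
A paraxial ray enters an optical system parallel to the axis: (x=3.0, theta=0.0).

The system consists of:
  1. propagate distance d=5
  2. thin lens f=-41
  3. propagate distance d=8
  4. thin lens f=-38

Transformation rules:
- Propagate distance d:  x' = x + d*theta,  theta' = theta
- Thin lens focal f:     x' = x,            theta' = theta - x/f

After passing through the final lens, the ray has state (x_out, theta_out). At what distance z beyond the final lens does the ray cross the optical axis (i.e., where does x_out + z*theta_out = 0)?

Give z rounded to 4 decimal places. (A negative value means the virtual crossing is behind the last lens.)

Initial: x=3.0000 theta=0.0000
After 1 (propagate distance d=5): x=3.0000 theta=0.0000
After 2 (thin lens f=-41): x=3.0000 theta=3/41 (≈0.0732)
After 3 (propagate distance d=8): x=147/41 (≈3.5854) theta=3/41 (≈0.0732)
After 4 (thin lens f=-38): x=147/41 (≈3.5854) theta=261/1558 (≈0.1675)
z_focus = -x_out/theta_out = -(147/41)/(261/1558) = -1862/87 ≈ -21.4023
Rounded to 4 decimal places: z = -21.4023

Answer: -21.4023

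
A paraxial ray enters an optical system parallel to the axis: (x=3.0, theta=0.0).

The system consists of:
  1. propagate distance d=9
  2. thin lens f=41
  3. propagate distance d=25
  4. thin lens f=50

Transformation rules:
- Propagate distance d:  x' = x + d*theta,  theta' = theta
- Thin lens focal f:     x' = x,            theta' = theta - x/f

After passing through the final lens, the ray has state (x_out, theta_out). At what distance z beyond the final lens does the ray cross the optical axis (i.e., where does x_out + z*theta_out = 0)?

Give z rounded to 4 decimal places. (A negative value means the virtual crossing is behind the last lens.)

Initial: x=3.0000 theta=0.0000
After 1 (propagate distance d=9): x=3.0000 theta=0.0000
After 2 (thin lens f=41): x=3.0000 theta=-3/41 (≈-0.0732)
After 3 (propagate distance d=25): x=48/41 (≈1.1707) theta=-3/41 (≈-0.0732)
After 4 (thin lens f=50): x=48/41 (≈1.1707) theta=-99/1025 (≈-0.0966)
z_focus = -x_out/theta_out = -(48/41)/(-99/1025) = 400/33 ≈ 12.1212
Rounded to 4 decimal places: z = 12.1212

Answer: 12.1212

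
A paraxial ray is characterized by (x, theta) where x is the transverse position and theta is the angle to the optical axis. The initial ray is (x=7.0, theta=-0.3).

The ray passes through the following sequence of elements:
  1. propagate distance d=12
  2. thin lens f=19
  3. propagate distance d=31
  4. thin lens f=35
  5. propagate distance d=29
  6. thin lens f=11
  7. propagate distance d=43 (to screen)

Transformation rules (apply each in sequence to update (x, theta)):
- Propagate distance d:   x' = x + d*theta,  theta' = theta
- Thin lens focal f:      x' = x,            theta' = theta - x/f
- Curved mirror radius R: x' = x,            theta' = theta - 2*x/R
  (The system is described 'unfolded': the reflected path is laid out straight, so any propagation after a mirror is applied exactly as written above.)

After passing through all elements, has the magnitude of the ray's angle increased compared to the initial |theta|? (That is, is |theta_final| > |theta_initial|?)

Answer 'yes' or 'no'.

Answer: yes

Derivation:
Initial: x=7.0000 theta=-0.3000
After 1 (propagate distance d=12): x=3.4000 theta=-0.3000
After 2 (thin lens f=19): x=3.4000 theta=-91/190 (≈-0.4789)
After 3 (propagate distance d=31): x=-435/38 (≈-11.4474) theta=-91/190 (≈-0.4789)
After 4 (thin lens f=35): x=-435/38 (≈-11.4474) theta=-101/665 (≈-0.1519)
After 5 (propagate distance d=29): x=-21083/1330 (≈-15.8519) theta=-101/665 (≈-0.1519)
After 6 (thin lens f=11): x=-21083/1330 (≈-15.8519) theta=18861/14630 (≈1.2892)
After 7 (propagate distance d=43 (to screen)): x=8273/209 (≈39.5837) theta=18861/14630 (≈1.2892)
|theta_initial|=0.3000 |theta_final|=18861/14630 (≈1.2892) -> increased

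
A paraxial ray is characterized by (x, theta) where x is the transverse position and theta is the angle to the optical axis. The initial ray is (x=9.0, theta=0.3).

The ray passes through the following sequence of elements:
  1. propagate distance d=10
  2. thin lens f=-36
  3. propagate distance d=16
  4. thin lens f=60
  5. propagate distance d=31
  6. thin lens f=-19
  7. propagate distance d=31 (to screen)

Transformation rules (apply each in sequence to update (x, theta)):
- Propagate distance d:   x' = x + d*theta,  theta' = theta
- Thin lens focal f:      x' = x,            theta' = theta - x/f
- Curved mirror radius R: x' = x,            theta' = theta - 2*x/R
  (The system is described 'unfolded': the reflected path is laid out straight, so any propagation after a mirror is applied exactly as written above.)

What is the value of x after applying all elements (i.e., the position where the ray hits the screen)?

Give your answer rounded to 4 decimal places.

Initial: x=9.0000 theta=0.3000
After 1 (propagate distance d=10): x=12.0000 theta=0.3000
After 2 (thin lens f=-36): x=12.0000 theta=19/30 (≈0.6333)
After 3 (propagate distance d=16): x=332/15 (≈22.1333) theta=19/30 (≈0.6333)
After 4 (thin lens f=60): x=332/15 (≈22.1333) theta=119/450 (≈0.2644)
After 5 (propagate distance d=31): x=13649/450 (≈30.3311) theta=119/450 (≈0.2644)
After 6 (thin lens f=-19): x=13649/450 (≈30.3311) theta=1591/855 (≈1.8608)
After 7 (propagate distance d=31 (to screen)): x=250847/2850 (≈88.0165) theta=1591/855 (≈1.8608)
Rounded to 4 decimal places: x = 88.0165

Answer: 88.0165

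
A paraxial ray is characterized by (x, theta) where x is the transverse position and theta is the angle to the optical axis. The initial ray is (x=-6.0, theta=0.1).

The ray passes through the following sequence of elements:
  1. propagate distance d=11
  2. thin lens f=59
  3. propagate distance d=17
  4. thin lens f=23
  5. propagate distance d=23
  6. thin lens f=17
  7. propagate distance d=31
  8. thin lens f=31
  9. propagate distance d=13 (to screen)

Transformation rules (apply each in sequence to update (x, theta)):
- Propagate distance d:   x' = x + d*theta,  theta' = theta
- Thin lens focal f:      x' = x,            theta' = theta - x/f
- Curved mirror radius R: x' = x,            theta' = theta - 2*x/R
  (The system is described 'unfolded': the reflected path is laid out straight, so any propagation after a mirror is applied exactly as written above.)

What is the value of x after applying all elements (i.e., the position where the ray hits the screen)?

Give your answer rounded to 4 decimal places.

Answer: 2.8519

Derivation:
Initial: x=-6.0000 theta=0.1000
After 1 (propagate distance d=11): x=-4.9000 theta=0.1000
After 2 (thin lens f=59): x=-4.9000 theta=54/295 (≈0.1831)
After 3 (propagate distance d=17): x=-211/118 (≈-1.7881) theta=54/295 (≈0.1831)
After 4 (thin lens f=23): x=-211/118 (≈-1.7881) theta=3539/13570 (≈0.2608)
After 5 (propagate distance d=23): x=1242/295 (≈4.2102) theta=3539/13570 (≈0.2608)
After 6 (thin lens f=17): x=1242/295 (≈4.2102) theta=3031/230690 (≈0.0131)
After 7 (propagate distance d=31): x=213041/46138 (≈4.6175) theta=3031/230690 (≈0.0131)
After 8 (thin lens f=31): x=213041/46138 (≈4.6175) theta=-1242/9145 (≈-0.1358)
After 9 (propagate distance d=13 (to screen)): x=20395183/7151390 (≈2.8519) theta=-1242/9145 (≈-0.1358)
Rounded to 4 decimal places: x = 2.8519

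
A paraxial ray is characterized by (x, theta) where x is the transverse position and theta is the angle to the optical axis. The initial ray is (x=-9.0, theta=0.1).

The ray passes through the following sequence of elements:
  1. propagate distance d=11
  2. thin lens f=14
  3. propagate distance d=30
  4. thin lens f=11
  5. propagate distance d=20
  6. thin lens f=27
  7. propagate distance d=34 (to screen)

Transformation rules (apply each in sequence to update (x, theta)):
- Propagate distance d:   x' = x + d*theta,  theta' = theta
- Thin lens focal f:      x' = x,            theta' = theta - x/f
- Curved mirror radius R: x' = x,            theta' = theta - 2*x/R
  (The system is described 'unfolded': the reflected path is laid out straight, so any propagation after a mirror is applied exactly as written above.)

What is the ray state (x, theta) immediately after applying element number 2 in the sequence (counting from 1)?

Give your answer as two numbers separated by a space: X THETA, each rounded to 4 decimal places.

Initial: x=-9.0000 theta=0.1000
After 1 (propagate distance d=11): x=-7.9000 theta=0.1000
After 2 (thin lens f=14): x=-7.9000 theta=93/140 (≈0.6643)
Rounded to 4 decimal places: x = -7.9000, theta = 0.6643

Answer: -7.9000 0.6643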